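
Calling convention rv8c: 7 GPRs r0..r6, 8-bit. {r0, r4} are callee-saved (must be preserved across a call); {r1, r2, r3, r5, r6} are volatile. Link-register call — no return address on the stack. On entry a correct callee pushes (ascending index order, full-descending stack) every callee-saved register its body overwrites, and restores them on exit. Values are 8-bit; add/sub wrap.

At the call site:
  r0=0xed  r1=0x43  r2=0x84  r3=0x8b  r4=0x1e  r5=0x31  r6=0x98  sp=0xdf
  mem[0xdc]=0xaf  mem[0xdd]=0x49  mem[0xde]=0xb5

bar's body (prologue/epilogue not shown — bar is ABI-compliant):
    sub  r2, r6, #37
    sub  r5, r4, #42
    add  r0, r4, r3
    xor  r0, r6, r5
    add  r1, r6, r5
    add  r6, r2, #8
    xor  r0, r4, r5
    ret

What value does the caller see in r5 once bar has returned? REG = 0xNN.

prologue: push r0 → mem[0xde]=0xed, sp=0xde
body[0] sub  r2, r6, #37 → r2=0x73
body[1] sub  r5, r4, #42 → r5=0xf4
body[2] add  r0, r4, r3 → r0=0xa9
body[3] xor  r0, r6, r5 → r0=0x6c
body[4] add  r1, r6, r5 → r1=0x8c
body[5] add  r6, r2, #8 → r6=0x7b
body[6] xor  r0, r4, r5 → r0=0xea
epilogue: pop r0=0xed, sp=0xdf
r5 is caller-saved → body value

REG = 0xf4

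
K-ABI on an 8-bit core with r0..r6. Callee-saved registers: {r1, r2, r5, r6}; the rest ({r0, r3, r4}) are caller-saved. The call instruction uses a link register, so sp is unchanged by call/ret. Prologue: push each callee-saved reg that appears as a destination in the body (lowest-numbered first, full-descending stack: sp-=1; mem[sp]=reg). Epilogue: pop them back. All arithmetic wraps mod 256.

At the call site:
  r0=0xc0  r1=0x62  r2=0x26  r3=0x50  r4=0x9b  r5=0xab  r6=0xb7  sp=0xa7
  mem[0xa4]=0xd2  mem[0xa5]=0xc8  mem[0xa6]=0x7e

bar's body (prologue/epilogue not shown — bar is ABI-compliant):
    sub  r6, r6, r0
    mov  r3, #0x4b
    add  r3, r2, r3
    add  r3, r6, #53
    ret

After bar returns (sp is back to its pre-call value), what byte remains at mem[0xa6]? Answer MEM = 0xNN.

prologue: push r6 -> mem[0xa6]=0xb7, sp=0xa6
body[0] sub  r6, r6, r0 -> r6=0xf7
body[1] mov  r3, #0x4b -> r3=0x4b
body[2] add  r3, r2, r3 -> r3=0x71
body[3] add  r3, r6, #53 -> r3=0x2c
epilogue: pop r6=0xb7, sp=0xa7
prologue pushed ['r6'] at ['0xa6']

MEM = 0xb7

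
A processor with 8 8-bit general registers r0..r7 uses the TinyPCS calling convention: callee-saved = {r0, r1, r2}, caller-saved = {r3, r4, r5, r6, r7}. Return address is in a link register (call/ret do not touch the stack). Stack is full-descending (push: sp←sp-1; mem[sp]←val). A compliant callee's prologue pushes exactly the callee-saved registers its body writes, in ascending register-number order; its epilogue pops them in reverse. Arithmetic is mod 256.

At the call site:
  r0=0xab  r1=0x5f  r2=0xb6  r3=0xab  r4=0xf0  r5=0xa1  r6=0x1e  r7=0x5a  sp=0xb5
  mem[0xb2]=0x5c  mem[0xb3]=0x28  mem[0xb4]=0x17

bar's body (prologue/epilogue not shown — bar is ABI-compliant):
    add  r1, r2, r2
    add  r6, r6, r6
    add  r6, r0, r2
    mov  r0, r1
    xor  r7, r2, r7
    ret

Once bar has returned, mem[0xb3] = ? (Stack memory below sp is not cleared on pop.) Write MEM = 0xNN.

prologue: push r0 → mem[0xb4]=0xab, sp=0xb4
prologue: push r1 → mem[0xb3]=0x5f, sp=0xb3
body[0] add  r1, r2, r2 → r1=0x6c
body[1] add  r6, r6, r6 → r6=0x3c
body[2] add  r6, r0, r2 → r6=0x61
body[3] mov  r0, r1 → r0=0x6c
body[4] xor  r7, r2, r7 → r7=0xec
epilogue: pop r1=0x5f, sp=0xb4
epilogue: pop r0=0xab, sp=0xb5
prologue pushed ['r0', 'r1'] at ['0xb4', '0xb3']

MEM = 0x5f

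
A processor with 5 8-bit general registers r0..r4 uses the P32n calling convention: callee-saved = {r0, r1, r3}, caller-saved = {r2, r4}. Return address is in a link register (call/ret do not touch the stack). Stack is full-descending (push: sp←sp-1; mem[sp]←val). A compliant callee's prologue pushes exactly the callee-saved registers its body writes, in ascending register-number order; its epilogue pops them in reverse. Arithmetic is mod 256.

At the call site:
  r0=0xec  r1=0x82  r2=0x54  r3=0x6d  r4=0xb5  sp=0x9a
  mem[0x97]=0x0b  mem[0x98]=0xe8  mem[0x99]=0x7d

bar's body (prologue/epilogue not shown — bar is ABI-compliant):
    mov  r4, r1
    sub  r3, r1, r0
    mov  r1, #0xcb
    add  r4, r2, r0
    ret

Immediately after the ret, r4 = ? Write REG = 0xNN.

REG = 0x40

prologue: push r1 → mem[0x99]=0x82, sp=0x99
prologue: push r3 → mem[0x98]=0x6d, sp=0x98
body[0] mov  r4, r1 → r4=0x82
body[1] sub  r3, r1, r0 → r3=0x96
body[2] mov  r1, #0xcb → r1=0xcb
body[3] add  r4, r2, r0 → r4=0x40
epilogue: pop r3=0x6d, sp=0x99
epilogue: pop r1=0x82, sp=0x9a
r4 is caller-saved → body value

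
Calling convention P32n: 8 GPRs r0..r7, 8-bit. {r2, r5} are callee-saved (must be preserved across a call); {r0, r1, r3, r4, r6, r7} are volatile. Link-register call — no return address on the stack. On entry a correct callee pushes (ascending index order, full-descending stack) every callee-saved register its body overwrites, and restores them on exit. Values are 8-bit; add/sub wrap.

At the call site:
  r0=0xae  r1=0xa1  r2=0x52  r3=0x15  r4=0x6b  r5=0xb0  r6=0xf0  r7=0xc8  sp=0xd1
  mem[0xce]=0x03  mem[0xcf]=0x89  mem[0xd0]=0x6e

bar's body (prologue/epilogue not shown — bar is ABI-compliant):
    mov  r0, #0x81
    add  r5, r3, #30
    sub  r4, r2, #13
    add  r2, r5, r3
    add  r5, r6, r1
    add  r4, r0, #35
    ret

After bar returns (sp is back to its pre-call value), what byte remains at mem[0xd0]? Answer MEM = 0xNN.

prologue: push r2 → mem[0xd0]=0x52, sp=0xd0
prologue: push r5 → mem[0xcf]=0xb0, sp=0xcf
body[0] mov  r0, #0x81 → r0=0x81
body[1] add  r5, r3, #30 → r5=0x33
body[2] sub  r4, r2, #13 → r4=0x45
body[3] add  r2, r5, r3 → r2=0x48
body[4] add  r5, r6, r1 → r5=0x91
body[5] add  r4, r0, #35 → r4=0xa4
epilogue: pop r5=0xb0, sp=0xd0
epilogue: pop r2=0x52, sp=0xd1
prologue pushed ['r2', 'r5'] at ['0xd0', '0xcf']

MEM = 0x52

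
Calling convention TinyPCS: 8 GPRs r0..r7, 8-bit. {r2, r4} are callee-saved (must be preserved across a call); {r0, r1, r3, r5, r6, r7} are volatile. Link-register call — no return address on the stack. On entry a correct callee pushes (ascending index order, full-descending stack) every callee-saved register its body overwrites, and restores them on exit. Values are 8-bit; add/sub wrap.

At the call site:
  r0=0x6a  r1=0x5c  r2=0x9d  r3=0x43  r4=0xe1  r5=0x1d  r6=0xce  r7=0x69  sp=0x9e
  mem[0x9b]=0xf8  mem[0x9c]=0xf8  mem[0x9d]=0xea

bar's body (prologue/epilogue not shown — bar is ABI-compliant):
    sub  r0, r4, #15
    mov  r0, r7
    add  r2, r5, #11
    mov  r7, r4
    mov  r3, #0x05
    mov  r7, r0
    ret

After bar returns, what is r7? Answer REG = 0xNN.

REG = 0x69

prologue: push r2 → mem[0x9d]=0x9d, sp=0x9d
body[0] sub  r0, r4, #15 → r0=0xd2
body[1] mov  r0, r7 → r0=0x69
body[2] add  r2, r5, #11 → r2=0x28
body[3] mov  r7, r4 → r7=0xe1
body[4] mov  r3, #0x05 → r3=0x05
body[5] mov  r7, r0 → r7=0x69
epilogue: pop r2=0x9d, sp=0x9e
r7 is caller-saved → body value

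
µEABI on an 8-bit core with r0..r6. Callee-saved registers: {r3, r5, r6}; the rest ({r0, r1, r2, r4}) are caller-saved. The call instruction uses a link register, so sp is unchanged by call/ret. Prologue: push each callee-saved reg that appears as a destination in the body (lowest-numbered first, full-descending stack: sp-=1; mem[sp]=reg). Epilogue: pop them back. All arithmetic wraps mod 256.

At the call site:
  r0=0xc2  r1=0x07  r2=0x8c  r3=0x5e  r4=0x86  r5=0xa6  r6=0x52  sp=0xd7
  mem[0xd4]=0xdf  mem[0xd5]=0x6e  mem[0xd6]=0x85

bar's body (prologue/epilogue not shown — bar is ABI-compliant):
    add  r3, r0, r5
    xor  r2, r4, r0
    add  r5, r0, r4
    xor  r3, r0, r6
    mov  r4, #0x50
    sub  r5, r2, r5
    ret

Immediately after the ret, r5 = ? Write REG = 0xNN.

REG = 0xa6

prologue: push r3 -> mem[0xd6]=0x5e, sp=0xd6
prologue: push r5 -> mem[0xd5]=0xa6, sp=0xd5
body[0] add  r3, r0, r5 -> r3=0x68
body[1] xor  r2, r4, r0 -> r2=0x44
body[2] add  r5, r0, r4 -> r5=0x48
body[3] xor  r3, r0, r6 -> r3=0x90
body[4] mov  r4, #0x50 -> r4=0x50
body[5] sub  r5, r2, r5 -> r5=0xfc
epilogue: pop r5=0xa6, sp=0xd6
epilogue: pop r3=0x5e, sp=0xd7
r5 is callee-saved -> restored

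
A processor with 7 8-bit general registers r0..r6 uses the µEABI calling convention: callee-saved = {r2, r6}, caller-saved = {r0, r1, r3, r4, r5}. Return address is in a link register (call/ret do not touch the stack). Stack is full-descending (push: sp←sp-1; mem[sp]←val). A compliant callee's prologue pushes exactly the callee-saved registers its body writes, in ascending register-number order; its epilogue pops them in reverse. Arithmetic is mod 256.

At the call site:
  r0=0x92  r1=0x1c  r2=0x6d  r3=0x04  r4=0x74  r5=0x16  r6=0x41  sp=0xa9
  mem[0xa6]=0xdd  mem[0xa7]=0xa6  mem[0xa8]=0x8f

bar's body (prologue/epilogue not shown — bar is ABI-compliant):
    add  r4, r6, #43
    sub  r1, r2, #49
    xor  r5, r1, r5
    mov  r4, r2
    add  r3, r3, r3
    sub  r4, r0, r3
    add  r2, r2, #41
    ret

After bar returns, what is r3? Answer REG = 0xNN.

REG = 0x08

prologue: push r2 -> mem[0xa8]=0x6d, sp=0xa8
body[0] add  r4, r6, #43 -> r4=0x6c
body[1] sub  r1, r2, #49 -> r1=0x3c
body[2] xor  r5, r1, r5 -> r5=0x2a
body[3] mov  r4, r2 -> r4=0x6d
body[4] add  r3, r3, r3 -> r3=0x08
body[5] sub  r4, r0, r3 -> r4=0x8a
body[6] add  r2, r2, #41 -> r2=0x96
epilogue: pop r2=0x6d, sp=0xa9
r3 is caller-saved -> body value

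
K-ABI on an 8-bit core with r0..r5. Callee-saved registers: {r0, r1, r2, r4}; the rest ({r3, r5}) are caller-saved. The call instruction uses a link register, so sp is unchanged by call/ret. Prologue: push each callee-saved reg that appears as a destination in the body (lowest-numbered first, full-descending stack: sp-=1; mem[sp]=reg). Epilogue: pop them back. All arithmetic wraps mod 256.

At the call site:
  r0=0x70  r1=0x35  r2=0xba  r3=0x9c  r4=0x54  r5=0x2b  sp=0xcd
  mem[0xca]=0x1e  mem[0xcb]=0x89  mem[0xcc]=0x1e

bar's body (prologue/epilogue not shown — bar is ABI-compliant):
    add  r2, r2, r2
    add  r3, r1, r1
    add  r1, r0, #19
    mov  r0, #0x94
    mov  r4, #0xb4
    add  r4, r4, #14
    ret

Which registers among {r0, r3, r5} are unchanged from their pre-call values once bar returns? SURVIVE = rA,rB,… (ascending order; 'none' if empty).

SURVIVE = r0,r5

prologue: push r0 -> mem[0xcc]=0x70, sp=0xcc
prologue: push r1 -> mem[0xcb]=0x35, sp=0xcb
prologue: push r2 -> mem[0xca]=0xba, sp=0xca
prologue: push r4 -> mem[0xc9]=0x54, sp=0xc9
body[0] add  r2, r2, r2 -> r2=0x74
body[1] add  r3, r1, r1 -> r3=0x6a
body[2] add  r1, r0, #19 -> r1=0x83
body[3] mov  r0, #0x94 -> r0=0x94
body[4] mov  r4, #0xb4 -> r4=0xb4
body[5] add  r4, r4, #14 -> r4=0xc2
epilogue: pop r4=0x54, sp=0xca
epilogue: pop r2=0xba, sp=0xcb
epilogue: pop r1=0x35, sp=0xcc
epilogue: pop r0=0x70, sp=0xcd
r0: callee-saved, written=True
r3: caller-saved, written=True
r5: caller-saved, written=False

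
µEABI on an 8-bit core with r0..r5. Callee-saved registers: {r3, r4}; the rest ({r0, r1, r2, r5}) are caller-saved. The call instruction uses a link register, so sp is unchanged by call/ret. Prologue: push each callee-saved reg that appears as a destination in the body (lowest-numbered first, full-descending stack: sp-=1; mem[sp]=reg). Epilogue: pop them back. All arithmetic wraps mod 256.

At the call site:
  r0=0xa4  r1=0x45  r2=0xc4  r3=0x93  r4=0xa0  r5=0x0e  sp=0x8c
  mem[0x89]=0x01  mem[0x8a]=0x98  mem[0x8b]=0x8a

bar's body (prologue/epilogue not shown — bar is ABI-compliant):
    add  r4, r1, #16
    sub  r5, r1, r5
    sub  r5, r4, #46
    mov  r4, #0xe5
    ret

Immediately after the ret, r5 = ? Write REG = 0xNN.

prologue: push r4 → mem[0x8b]=0xa0, sp=0x8b
body[0] add  r4, r1, #16 → r4=0x55
body[1] sub  r5, r1, r5 → r5=0x37
body[2] sub  r5, r4, #46 → r5=0x27
body[3] mov  r4, #0xe5 → r4=0xe5
epilogue: pop r4=0xa0, sp=0x8c
r5 is caller-saved → body value

REG = 0x27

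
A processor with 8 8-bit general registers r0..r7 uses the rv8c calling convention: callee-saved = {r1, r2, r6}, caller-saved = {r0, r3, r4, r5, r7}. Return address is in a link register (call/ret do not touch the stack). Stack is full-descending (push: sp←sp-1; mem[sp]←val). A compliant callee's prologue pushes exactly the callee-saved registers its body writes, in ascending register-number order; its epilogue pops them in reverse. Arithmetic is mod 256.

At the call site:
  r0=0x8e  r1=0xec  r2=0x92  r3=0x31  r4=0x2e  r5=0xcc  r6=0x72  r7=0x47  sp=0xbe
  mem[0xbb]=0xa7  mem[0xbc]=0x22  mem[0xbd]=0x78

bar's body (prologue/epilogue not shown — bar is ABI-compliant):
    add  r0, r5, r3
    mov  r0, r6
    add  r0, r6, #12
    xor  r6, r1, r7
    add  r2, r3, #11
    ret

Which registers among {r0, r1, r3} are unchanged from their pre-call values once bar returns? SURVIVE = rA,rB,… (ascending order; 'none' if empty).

SURVIVE = r1,r3

prologue: push r2 → mem[0xbd]=0x92, sp=0xbd
prologue: push r6 → mem[0xbc]=0x72, sp=0xbc
body[0] add  r0, r5, r3 → r0=0xfd
body[1] mov  r0, r6 → r0=0x72
body[2] add  r0, r6, #12 → r0=0x7e
body[3] xor  r6, r1, r7 → r6=0xab
body[4] add  r2, r3, #11 → r2=0x3c
epilogue: pop r6=0x72, sp=0xbd
epilogue: pop r2=0x92, sp=0xbe
r0: caller-saved, written=True
r1: callee-saved, written=False
r3: caller-saved, written=False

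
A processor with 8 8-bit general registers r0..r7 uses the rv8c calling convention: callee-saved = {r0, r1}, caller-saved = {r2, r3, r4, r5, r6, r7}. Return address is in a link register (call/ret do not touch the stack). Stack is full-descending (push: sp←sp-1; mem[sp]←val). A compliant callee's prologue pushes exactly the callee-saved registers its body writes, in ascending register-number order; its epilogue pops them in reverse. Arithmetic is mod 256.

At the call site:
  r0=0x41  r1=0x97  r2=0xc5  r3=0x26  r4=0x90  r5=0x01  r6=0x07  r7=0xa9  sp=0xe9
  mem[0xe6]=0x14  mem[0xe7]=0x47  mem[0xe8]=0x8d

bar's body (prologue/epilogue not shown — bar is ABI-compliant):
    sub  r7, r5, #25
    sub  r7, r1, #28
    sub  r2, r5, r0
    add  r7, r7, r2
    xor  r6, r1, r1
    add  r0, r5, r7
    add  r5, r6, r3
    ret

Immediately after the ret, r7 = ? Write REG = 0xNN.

REG = 0x3b

prologue: push r0 -> mem[0xe8]=0x41, sp=0xe8
body[0] sub  r7, r5, #25 -> r7=0xe8
body[1] sub  r7, r1, #28 -> r7=0x7b
body[2] sub  r2, r5, r0 -> r2=0xc0
body[3] add  r7, r7, r2 -> r7=0x3b
body[4] xor  r6, r1, r1 -> r6=0x00
body[5] add  r0, r5, r7 -> r0=0x3c
body[6] add  r5, r6, r3 -> r5=0x26
epilogue: pop r0=0x41, sp=0xe9
r7 is caller-saved -> body value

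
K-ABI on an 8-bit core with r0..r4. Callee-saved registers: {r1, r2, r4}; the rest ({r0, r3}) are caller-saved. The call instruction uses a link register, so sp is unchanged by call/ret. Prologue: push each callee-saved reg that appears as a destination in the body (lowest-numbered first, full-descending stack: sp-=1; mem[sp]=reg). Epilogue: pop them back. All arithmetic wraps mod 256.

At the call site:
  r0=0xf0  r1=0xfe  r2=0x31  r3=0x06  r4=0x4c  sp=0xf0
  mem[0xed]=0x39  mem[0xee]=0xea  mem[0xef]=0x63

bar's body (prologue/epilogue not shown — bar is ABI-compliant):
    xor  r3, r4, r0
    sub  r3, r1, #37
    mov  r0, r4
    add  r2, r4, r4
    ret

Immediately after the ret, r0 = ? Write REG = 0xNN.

REG = 0x4c

prologue: push r2 -> mem[0xef]=0x31, sp=0xef
body[0] xor  r3, r4, r0 -> r3=0xbc
body[1] sub  r3, r1, #37 -> r3=0xd9
body[2] mov  r0, r4 -> r0=0x4c
body[3] add  r2, r4, r4 -> r2=0x98
epilogue: pop r2=0x31, sp=0xf0
r0 is caller-saved -> body value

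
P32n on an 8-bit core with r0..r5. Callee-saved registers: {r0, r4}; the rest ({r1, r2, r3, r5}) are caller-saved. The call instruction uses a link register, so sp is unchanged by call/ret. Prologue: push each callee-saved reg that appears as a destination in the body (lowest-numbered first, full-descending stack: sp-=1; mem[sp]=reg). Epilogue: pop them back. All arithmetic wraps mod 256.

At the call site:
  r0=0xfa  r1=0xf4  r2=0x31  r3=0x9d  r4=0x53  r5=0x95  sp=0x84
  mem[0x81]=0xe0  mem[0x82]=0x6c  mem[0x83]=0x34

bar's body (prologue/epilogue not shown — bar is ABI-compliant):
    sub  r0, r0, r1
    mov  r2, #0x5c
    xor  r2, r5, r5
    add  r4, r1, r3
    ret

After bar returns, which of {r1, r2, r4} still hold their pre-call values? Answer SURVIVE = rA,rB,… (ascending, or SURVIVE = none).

SURVIVE = r1,r4

prologue: push r0 -> mem[0x83]=0xfa, sp=0x83
prologue: push r4 -> mem[0x82]=0x53, sp=0x82
body[0] sub  r0, r0, r1 -> r0=0x06
body[1] mov  r2, #0x5c -> r2=0x5c
body[2] xor  r2, r5, r5 -> r2=0x00
body[3] add  r4, r1, r3 -> r4=0x91
epilogue: pop r4=0x53, sp=0x83
epilogue: pop r0=0xfa, sp=0x84
r1: caller-saved, written=False
r2: caller-saved, written=True
r4: callee-saved, written=True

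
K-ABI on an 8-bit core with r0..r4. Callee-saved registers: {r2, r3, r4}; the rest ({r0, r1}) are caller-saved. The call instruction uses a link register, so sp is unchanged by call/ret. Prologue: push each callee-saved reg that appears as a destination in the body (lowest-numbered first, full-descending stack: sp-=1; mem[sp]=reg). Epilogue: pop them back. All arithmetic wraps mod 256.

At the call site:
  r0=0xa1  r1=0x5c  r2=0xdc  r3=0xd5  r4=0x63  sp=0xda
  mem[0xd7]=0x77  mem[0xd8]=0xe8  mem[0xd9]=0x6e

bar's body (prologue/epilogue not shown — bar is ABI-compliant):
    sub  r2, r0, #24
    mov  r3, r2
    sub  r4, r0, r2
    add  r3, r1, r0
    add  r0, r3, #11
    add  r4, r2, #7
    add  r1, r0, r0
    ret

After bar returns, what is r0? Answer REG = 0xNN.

REG = 0x08

prologue: push r2 → mem[0xd9]=0xdc, sp=0xd9
prologue: push r3 → mem[0xd8]=0xd5, sp=0xd8
prologue: push r4 → mem[0xd7]=0x63, sp=0xd7
body[0] sub  r2, r0, #24 → r2=0x89
body[1] mov  r3, r2 → r3=0x89
body[2] sub  r4, r0, r2 → r4=0x18
body[3] add  r3, r1, r0 → r3=0xfd
body[4] add  r0, r3, #11 → r0=0x08
body[5] add  r4, r2, #7 → r4=0x90
body[6] add  r1, r0, r0 → r1=0x10
epilogue: pop r4=0x63, sp=0xd8
epilogue: pop r3=0xd5, sp=0xd9
epilogue: pop r2=0xdc, sp=0xda
r0 is caller-saved → body value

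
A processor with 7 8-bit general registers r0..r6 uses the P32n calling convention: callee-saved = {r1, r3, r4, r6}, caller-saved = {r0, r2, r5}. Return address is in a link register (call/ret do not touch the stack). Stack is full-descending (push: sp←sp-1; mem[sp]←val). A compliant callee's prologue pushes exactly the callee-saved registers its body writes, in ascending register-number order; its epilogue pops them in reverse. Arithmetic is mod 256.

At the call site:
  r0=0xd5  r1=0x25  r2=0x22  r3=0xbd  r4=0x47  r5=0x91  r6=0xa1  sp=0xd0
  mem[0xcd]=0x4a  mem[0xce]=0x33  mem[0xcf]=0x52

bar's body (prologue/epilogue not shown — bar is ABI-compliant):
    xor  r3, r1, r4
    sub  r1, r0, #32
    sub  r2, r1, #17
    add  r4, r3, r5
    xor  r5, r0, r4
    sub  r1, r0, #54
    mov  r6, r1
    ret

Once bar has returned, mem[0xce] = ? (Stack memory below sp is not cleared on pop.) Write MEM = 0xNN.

MEM = 0xbd

prologue: push r1 -> mem[0xcf]=0x25, sp=0xcf
prologue: push r3 -> mem[0xce]=0xbd, sp=0xce
prologue: push r4 -> mem[0xcd]=0x47, sp=0xcd
prologue: push r6 -> mem[0xcc]=0xa1, sp=0xcc
body[0] xor  r3, r1, r4 -> r3=0x62
body[1] sub  r1, r0, #32 -> r1=0xb5
body[2] sub  r2, r1, #17 -> r2=0xa4
body[3] add  r4, r3, r5 -> r4=0xf3
body[4] xor  r5, r0, r4 -> r5=0x26
body[5] sub  r1, r0, #54 -> r1=0x9f
body[6] mov  r6, r1 -> r6=0x9f
epilogue: pop r6=0xa1, sp=0xcd
epilogue: pop r4=0x47, sp=0xce
epilogue: pop r3=0xbd, sp=0xcf
epilogue: pop r1=0x25, sp=0xd0
prologue pushed ['r1', 'r3', 'r4', 'r6'] at ['0xcf', '0xce', '0xcd', '0xcc']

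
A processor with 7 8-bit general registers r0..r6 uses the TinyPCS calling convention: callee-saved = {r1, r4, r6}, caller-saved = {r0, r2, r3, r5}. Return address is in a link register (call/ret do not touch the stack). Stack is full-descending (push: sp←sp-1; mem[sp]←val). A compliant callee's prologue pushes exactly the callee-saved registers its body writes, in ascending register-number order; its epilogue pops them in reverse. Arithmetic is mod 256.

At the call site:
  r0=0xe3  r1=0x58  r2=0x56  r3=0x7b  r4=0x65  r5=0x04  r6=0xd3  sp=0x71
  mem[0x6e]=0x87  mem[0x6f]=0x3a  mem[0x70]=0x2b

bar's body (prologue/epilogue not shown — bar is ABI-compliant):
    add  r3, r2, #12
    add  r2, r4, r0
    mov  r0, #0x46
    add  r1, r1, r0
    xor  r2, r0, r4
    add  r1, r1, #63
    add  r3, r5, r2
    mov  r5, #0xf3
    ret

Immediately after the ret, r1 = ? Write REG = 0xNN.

prologue: push r1 -> mem[0x70]=0x58, sp=0x70
body[0] add  r3, r2, #12 -> r3=0x62
body[1] add  r2, r4, r0 -> r2=0x48
body[2] mov  r0, #0x46 -> r0=0x46
body[3] add  r1, r1, r0 -> r1=0x9e
body[4] xor  r2, r0, r4 -> r2=0x23
body[5] add  r1, r1, #63 -> r1=0xdd
body[6] add  r3, r5, r2 -> r3=0x27
body[7] mov  r5, #0xf3 -> r5=0xf3
epilogue: pop r1=0x58, sp=0x71
r1 is callee-saved -> restored

REG = 0x58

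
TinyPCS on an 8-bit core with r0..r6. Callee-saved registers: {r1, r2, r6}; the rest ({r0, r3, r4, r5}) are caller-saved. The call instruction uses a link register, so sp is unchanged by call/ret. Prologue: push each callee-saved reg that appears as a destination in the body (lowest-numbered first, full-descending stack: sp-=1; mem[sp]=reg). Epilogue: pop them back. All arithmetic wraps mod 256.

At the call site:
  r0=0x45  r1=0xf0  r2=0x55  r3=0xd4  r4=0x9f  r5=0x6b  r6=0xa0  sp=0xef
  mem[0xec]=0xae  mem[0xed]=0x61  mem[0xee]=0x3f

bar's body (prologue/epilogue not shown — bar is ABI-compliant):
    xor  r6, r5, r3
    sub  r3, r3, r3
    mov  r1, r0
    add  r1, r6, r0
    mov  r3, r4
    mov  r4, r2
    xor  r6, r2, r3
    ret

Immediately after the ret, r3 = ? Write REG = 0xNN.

REG = 0x9f

prologue: push r1 -> mem[0xee]=0xf0, sp=0xee
prologue: push r6 -> mem[0xed]=0xa0, sp=0xed
body[0] xor  r6, r5, r3 -> r6=0xbf
body[1] sub  r3, r3, r3 -> r3=0x00
body[2] mov  r1, r0 -> r1=0x45
body[3] add  r1, r6, r0 -> r1=0x04
body[4] mov  r3, r4 -> r3=0x9f
body[5] mov  r4, r2 -> r4=0x55
body[6] xor  r6, r2, r3 -> r6=0xca
epilogue: pop r6=0xa0, sp=0xee
epilogue: pop r1=0xf0, sp=0xef
r3 is caller-saved -> body value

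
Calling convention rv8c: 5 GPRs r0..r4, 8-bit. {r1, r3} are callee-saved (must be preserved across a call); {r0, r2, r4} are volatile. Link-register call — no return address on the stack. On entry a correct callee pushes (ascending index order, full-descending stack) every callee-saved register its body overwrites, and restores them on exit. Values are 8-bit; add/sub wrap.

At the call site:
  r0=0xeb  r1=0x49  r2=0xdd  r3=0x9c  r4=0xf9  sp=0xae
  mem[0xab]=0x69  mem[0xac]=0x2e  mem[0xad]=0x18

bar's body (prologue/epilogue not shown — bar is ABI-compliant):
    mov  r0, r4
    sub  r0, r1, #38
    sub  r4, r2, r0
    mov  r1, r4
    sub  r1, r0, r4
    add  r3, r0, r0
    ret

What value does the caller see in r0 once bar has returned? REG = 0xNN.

prologue: push r1 → mem[0xad]=0x49, sp=0xad
prologue: push r3 → mem[0xac]=0x9c, sp=0xac
body[0] mov  r0, r4 → r0=0xf9
body[1] sub  r0, r1, #38 → r0=0x23
body[2] sub  r4, r2, r0 → r4=0xba
body[3] mov  r1, r4 → r1=0xba
body[4] sub  r1, r0, r4 → r1=0x69
body[5] add  r3, r0, r0 → r3=0x46
epilogue: pop r3=0x9c, sp=0xad
epilogue: pop r1=0x49, sp=0xae
r0 is caller-saved → body value

REG = 0x23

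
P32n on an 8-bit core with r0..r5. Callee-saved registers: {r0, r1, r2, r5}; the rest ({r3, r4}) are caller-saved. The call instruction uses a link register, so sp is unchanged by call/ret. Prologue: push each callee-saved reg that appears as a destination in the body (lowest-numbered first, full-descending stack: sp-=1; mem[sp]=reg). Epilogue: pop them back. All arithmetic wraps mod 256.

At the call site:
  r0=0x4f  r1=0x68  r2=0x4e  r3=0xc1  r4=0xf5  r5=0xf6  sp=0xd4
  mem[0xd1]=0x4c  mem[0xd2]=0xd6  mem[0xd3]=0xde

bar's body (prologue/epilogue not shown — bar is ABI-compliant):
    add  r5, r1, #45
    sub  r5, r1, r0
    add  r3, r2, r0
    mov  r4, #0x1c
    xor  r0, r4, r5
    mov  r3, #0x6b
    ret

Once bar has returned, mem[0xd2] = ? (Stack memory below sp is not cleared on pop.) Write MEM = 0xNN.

prologue: push r0 → mem[0xd3]=0x4f, sp=0xd3
prologue: push r5 → mem[0xd2]=0xf6, sp=0xd2
body[0] add  r5, r1, #45 → r5=0x95
body[1] sub  r5, r1, r0 → r5=0x19
body[2] add  r3, r2, r0 → r3=0x9d
body[3] mov  r4, #0x1c → r4=0x1c
body[4] xor  r0, r4, r5 → r0=0x05
body[5] mov  r3, #0x6b → r3=0x6b
epilogue: pop r5=0xf6, sp=0xd3
epilogue: pop r0=0x4f, sp=0xd4
prologue pushed ['r0', 'r5'] at ['0xd3', '0xd2']

MEM = 0xf6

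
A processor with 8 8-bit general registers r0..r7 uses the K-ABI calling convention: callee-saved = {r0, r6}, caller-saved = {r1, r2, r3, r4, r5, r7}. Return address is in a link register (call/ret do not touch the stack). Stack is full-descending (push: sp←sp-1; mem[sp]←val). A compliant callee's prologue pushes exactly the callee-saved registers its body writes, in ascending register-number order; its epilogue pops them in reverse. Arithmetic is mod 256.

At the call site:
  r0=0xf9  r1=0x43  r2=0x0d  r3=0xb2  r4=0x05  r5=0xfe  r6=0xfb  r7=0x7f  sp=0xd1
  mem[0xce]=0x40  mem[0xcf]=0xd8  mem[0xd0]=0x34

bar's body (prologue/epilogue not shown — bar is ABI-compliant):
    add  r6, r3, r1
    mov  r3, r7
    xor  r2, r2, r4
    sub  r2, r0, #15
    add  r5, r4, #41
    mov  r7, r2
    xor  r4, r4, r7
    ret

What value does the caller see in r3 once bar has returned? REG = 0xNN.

prologue: push r6 → mem[0xd0]=0xfb, sp=0xd0
body[0] add  r6, r3, r1 → r6=0xf5
body[1] mov  r3, r7 → r3=0x7f
body[2] xor  r2, r2, r4 → r2=0x08
body[3] sub  r2, r0, #15 → r2=0xea
body[4] add  r5, r4, #41 → r5=0x2e
body[5] mov  r7, r2 → r7=0xea
body[6] xor  r4, r4, r7 → r4=0xef
epilogue: pop r6=0xfb, sp=0xd1
r3 is caller-saved → body value

REG = 0x7f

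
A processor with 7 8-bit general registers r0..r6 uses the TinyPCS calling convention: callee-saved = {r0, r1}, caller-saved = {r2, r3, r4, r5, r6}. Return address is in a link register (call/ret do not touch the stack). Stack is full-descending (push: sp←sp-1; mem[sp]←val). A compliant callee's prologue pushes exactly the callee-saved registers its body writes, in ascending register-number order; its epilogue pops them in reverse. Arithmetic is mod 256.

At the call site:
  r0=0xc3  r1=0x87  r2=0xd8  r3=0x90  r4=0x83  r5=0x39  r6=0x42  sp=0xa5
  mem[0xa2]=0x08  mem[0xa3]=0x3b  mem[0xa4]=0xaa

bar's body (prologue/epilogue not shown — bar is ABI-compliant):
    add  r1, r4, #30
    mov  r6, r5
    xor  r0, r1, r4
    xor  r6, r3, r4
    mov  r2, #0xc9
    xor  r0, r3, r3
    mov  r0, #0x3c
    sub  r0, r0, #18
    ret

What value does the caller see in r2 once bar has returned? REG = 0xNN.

prologue: push r0 -> mem[0xa4]=0xc3, sp=0xa4
prologue: push r1 -> mem[0xa3]=0x87, sp=0xa3
body[0] add  r1, r4, #30 -> r1=0xa1
body[1] mov  r6, r5 -> r6=0x39
body[2] xor  r0, r1, r4 -> r0=0x22
body[3] xor  r6, r3, r4 -> r6=0x13
body[4] mov  r2, #0xc9 -> r2=0xc9
body[5] xor  r0, r3, r3 -> r0=0x00
body[6] mov  r0, #0x3c -> r0=0x3c
body[7] sub  r0, r0, #18 -> r0=0x2a
epilogue: pop r1=0x87, sp=0xa4
epilogue: pop r0=0xc3, sp=0xa5
r2 is caller-saved -> body value

REG = 0xc9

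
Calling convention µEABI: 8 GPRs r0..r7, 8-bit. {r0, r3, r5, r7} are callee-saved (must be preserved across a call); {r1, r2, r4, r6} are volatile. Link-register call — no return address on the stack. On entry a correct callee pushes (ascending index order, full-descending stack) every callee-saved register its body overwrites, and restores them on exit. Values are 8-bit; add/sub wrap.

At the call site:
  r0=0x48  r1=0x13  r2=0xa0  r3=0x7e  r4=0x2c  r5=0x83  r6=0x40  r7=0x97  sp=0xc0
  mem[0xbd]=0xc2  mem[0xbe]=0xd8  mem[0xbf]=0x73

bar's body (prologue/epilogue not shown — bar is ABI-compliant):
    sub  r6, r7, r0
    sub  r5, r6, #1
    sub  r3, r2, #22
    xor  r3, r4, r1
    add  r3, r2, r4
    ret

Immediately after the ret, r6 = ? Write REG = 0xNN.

REG = 0x4f

prologue: push r3 -> mem[0xbf]=0x7e, sp=0xbf
prologue: push r5 -> mem[0xbe]=0x83, sp=0xbe
body[0] sub  r6, r7, r0 -> r6=0x4f
body[1] sub  r5, r6, #1 -> r5=0x4e
body[2] sub  r3, r2, #22 -> r3=0x8a
body[3] xor  r3, r4, r1 -> r3=0x3f
body[4] add  r3, r2, r4 -> r3=0xcc
epilogue: pop r5=0x83, sp=0xbf
epilogue: pop r3=0x7e, sp=0xc0
r6 is caller-saved -> body value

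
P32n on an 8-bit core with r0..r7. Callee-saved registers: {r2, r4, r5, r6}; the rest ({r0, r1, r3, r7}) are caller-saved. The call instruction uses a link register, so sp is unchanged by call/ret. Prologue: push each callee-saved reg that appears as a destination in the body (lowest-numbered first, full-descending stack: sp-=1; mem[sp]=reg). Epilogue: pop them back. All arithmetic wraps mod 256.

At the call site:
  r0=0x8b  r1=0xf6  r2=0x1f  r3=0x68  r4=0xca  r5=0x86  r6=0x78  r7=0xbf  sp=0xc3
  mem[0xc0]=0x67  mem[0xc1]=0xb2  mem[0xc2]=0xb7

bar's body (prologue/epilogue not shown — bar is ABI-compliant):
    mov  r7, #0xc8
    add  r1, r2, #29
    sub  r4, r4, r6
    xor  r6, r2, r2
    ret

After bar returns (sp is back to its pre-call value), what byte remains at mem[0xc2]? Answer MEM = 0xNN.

MEM = 0xca

prologue: push r4 → mem[0xc2]=0xca, sp=0xc2
prologue: push r6 → mem[0xc1]=0x78, sp=0xc1
body[0] mov  r7, #0xc8 → r7=0xc8
body[1] add  r1, r2, #29 → r1=0x3c
body[2] sub  r4, r4, r6 → r4=0x52
body[3] xor  r6, r2, r2 → r6=0x00
epilogue: pop r6=0x78, sp=0xc2
epilogue: pop r4=0xca, sp=0xc3
prologue pushed ['r4', 'r6'] at ['0xc2', '0xc1']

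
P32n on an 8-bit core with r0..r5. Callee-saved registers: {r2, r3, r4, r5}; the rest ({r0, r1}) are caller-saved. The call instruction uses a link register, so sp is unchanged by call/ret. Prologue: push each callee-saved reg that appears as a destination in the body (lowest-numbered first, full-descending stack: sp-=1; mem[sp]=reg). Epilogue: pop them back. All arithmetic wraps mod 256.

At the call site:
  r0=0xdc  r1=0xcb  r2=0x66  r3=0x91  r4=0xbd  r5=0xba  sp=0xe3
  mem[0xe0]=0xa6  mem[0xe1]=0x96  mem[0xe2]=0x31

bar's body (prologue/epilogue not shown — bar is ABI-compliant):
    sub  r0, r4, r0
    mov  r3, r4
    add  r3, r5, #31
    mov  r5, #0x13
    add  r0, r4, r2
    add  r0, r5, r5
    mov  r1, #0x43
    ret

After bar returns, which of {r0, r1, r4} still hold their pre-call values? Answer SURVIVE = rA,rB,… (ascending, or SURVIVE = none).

SURVIVE = r4

prologue: push r3 -> mem[0xe2]=0x91, sp=0xe2
prologue: push r5 -> mem[0xe1]=0xba, sp=0xe1
body[0] sub  r0, r4, r0 -> r0=0xe1
body[1] mov  r3, r4 -> r3=0xbd
body[2] add  r3, r5, #31 -> r3=0xd9
body[3] mov  r5, #0x13 -> r5=0x13
body[4] add  r0, r4, r2 -> r0=0x23
body[5] add  r0, r5, r5 -> r0=0x26
body[6] mov  r1, #0x43 -> r1=0x43
epilogue: pop r5=0xba, sp=0xe2
epilogue: pop r3=0x91, sp=0xe3
r0: caller-saved, written=True
r1: caller-saved, written=True
r4: callee-saved, written=False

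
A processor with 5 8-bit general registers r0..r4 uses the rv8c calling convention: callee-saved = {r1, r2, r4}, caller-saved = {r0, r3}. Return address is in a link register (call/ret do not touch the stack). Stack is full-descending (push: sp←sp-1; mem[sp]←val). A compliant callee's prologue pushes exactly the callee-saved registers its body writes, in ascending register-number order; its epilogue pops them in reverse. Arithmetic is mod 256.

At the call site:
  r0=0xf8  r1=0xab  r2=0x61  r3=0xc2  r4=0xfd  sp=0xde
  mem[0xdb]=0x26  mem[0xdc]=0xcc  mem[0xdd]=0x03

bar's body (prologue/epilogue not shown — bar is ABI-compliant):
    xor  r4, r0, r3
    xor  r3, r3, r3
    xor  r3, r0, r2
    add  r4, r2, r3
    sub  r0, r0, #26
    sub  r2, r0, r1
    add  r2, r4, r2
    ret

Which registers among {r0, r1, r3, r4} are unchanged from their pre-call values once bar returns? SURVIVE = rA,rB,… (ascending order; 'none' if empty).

prologue: push r2 -> mem[0xdd]=0x61, sp=0xdd
prologue: push r4 -> mem[0xdc]=0xfd, sp=0xdc
body[0] xor  r4, r0, r3 -> r4=0x3a
body[1] xor  r3, r3, r3 -> r3=0x00
body[2] xor  r3, r0, r2 -> r3=0x99
body[3] add  r4, r2, r3 -> r4=0xfa
body[4] sub  r0, r0, #26 -> r0=0xde
body[5] sub  r2, r0, r1 -> r2=0x33
body[6] add  r2, r4, r2 -> r2=0x2d
epilogue: pop r4=0xfd, sp=0xdd
epilogue: pop r2=0x61, sp=0xde
r0: caller-saved, written=True
r1: callee-saved, written=False
r3: caller-saved, written=True
r4: callee-saved, written=True

SURVIVE = r1,r4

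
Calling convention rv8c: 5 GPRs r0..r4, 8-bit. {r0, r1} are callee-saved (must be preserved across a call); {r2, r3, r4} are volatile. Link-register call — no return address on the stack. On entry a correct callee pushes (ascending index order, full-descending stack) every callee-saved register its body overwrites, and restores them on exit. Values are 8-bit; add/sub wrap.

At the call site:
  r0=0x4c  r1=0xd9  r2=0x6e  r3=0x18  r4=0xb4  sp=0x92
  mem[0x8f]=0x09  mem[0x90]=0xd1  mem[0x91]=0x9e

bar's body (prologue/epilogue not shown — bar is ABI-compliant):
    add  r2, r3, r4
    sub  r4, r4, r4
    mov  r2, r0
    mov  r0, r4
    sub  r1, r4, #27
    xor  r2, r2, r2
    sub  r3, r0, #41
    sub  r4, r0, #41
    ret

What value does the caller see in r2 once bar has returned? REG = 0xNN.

REG = 0x00

prologue: push r0 → mem[0x91]=0x4c, sp=0x91
prologue: push r1 → mem[0x90]=0xd9, sp=0x90
body[0] add  r2, r3, r4 → r2=0xcc
body[1] sub  r4, r4, r4 → r4=0x00
body[2] mov  r2, r0 → r2=0x4c
body[3] mov  r0, r4 → r0=0x00
body[4] sub  r1, r4, #27 → r1=0xe5
body[5] xor  r2, r2, r2 → r2=0x00
body[6] sub  r3, r0, #41 → r3=0xd7
body[7] sub  r4, r0, #41 → r4=0xd7
epilogue: pop r1=0xd9, sp=0x91
epilogue: pop r0=0x4c, sp=0x92
r2 is caller-saved → body value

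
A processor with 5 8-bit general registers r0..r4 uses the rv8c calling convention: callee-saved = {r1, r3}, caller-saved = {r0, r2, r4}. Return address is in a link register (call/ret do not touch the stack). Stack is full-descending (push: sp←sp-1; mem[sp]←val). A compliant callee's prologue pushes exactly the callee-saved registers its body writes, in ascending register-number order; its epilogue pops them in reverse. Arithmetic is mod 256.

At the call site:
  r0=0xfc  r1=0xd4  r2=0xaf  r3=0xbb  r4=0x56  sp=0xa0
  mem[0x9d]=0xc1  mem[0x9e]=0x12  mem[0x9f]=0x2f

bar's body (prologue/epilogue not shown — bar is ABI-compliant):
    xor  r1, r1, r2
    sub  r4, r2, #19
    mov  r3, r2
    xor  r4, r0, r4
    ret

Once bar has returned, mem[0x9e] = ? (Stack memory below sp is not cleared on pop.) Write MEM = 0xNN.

prologue: push r1 → mem[0x9f]=0xd4, sp=0x9f
prologue: push r3 → mem[0x9e]=0xbb, sp=0x9e
body[0] xor  r1, r1, r2 → r1=0x7b
body[1] sub  r4, r2, #19 → r4=0x9c
body[2] mov  r3, r2 → r3=0xaf
body[3] xor  r4, r0, r4 → r4=0x60
epilogue: pop r3=0xbb, sp=0x9f
epilogue: pop r1=0xd4, sp=0xa0
prologue pushed ['r1', 'r3'] at ['0x9f', '0x9e']

MEM = 0xbb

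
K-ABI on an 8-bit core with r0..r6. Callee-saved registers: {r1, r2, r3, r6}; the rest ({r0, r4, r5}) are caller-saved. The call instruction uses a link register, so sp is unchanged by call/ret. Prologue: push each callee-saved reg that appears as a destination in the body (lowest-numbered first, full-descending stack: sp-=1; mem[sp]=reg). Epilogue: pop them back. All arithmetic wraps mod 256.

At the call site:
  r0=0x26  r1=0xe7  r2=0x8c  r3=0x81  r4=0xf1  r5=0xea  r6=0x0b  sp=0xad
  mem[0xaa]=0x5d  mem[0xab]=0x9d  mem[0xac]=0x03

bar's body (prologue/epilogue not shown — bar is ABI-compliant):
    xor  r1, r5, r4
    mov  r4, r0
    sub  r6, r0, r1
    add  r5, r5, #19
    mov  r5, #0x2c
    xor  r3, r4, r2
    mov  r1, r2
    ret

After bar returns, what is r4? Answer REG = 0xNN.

prologue: push r1 → mem[0xac]=0xe7, sp=0xac
prologue: push r3 → mem[0xab]=0x81, sp=0xab
prologue: push r6 → mem[0xaa]=0x0b, sp=0xaa
body[0] xor  r1, r5, r4 → r1=0x1b
body[1] mov  r4, r0 → r4=0x26
body[2] sub  r6, r0, r1 → r6=0x0b
body[3] add  r5, r5, #19 → r5=0xfd
body[4] mov  r5, #0x2c → r5=0x2c
body[5] xor  r3, r4, r2 → r3=0xaa
body[6] mov  r1, r2 → r1=0x8c
epilogue: pop r6=0x0b, sp=0xab
epilogue: pop r3=0x81, sp=0xac
epilogue: pop r1=0xe7, sp=0xad
r4 is caller-saved → body value

REG = 0x26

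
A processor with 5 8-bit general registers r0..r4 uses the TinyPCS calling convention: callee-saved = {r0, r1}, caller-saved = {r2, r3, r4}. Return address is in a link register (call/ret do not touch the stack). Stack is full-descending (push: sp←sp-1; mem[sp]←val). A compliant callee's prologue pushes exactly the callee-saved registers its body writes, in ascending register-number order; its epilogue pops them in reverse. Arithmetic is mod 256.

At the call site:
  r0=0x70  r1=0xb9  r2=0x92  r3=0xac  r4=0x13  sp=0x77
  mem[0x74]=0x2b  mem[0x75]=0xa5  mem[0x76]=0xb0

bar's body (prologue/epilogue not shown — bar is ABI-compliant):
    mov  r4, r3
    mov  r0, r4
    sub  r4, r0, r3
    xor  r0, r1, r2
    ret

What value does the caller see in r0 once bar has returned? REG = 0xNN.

REG = 0x70

prologue: push r0 -> mem[0x76]=0x70, sp=0x76
body[0] mov  r4, r3 -> r4=0xac
body[1] mov  r0, r4 -> r0=0xac
body[2] sub  r4, r0, r3 -> r4=0x00
body[3] xor  r0, r1, r2 -> r0=0x2b
epilogue: pop r0=0x70, sp=0x77
r0 is callee-saved -> restored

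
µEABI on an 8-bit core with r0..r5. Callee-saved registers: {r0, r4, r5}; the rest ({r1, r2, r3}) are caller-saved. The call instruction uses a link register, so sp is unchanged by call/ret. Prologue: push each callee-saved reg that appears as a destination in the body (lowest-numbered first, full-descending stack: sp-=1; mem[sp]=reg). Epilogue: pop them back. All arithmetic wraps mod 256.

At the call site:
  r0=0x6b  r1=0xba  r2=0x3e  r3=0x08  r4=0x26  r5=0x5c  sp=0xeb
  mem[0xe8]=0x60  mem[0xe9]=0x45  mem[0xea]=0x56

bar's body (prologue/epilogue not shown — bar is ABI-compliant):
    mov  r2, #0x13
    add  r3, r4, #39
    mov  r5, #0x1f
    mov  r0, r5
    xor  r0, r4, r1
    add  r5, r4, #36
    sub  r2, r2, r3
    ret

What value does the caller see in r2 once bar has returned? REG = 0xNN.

prologue: push r0 → mem[0xea]=0x6b, sp=0xea
prologue: push r5 → mem[0xe9]=0x5c, sp=0xe9
body[0] mov  r2, #0x13 → r2=0x13
body[1] add  r3, r4, #39 → r3=0x4d
body[2] mov  r5, #0x1f → r5=0x1f
body[3] mov  r0, r5 → r0=0x1f
body[4] xor  r0, r4, r1 → r0=0x9c
body[5] add  r5, r4, #36 → r5=0x4a
body[6] sub  r2, r2, r3 → r2=0xc6
epilogue: pop r5=0x5c, sp=0xea
epilogue: pop r0=0x6b, sp=0xeb
r2 is caller-saved → body value

REG = 0xc6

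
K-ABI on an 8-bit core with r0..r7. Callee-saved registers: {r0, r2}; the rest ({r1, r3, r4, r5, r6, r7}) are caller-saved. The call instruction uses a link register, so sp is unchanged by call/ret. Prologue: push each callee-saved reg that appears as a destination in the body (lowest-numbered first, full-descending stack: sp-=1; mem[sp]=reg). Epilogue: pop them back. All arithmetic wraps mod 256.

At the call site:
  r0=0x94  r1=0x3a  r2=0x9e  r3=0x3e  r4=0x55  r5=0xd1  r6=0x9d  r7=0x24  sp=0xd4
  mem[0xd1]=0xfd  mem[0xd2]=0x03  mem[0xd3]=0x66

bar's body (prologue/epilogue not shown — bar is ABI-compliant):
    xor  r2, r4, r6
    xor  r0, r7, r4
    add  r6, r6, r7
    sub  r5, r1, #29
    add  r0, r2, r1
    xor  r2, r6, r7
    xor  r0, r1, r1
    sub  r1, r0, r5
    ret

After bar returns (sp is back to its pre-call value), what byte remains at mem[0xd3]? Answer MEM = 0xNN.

MEM = 0x94

prologue: push r0 -> mem[0xd3]=0x94, sp=0xd3
prologue: push r2 -> mem[0xd2]=0x9e, sp=0xd2
body[0] xor  r2, r4, r6 -> r2=0xc8
body[1] xor  r0, r7, r4 -> r0=0x71
body[2] add  r6, r6, r7 -> r6=0xc1
body[3] sub  r5, r1, #29 -> r5=0x1d
body[4] add  r0, r2, r1 -> r0=0x02
body[5] xor  r2, r6, r7 -> r2=0xe5
body[6] xor  r0, r1, r1 -> r0=0x00
body[7] sub  r1, r0, r5 -> r1=0xe3
epilogue: pop r2=0x9e, sp=0xd3
epilogue: pop r0=0x94, sp=0xd4
prologue pushed ['r0', 'r2'] at ['0xd3', '0xd2']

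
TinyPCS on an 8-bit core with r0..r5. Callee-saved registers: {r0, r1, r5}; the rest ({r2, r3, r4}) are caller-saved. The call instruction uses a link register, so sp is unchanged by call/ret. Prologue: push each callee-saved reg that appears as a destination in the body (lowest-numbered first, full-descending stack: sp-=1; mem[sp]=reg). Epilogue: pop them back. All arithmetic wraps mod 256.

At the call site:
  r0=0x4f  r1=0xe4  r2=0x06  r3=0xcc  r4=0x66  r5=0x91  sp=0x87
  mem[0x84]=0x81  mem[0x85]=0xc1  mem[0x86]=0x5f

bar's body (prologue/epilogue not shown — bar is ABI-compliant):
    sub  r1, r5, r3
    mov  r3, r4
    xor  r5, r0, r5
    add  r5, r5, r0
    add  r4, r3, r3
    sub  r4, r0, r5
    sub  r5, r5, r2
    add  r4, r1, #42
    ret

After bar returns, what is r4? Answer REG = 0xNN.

prologue: push r1 → mem[0x86]=0xe4, sp=0x86
prologue: push r5 → mem[0x85]=0x91, sp=0x85
body[0] sub  r1, r5, r3 → r1=0xc5
body[1] mov  r3, r4 → r3=0x66
body[2] xor  r5, r0, r5 → r5=0xde
body[3] add  r5, r5, r0 → r5=0x2d
body[4] add  r4, r3, r3 → r4=0xcc
body[5] sub  r4, r0, r5 → r4=0x22
body[6] sub  r5, r5, r2 → r5=0x27
body[7] add  r4, r1, #42 → r4=0xef
epilogue: pop r5=0x91, sp=0x86
epilogue: pop r1=0xe4, sp=0x87
r4 is caller-saved → body value

REG = 0xef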